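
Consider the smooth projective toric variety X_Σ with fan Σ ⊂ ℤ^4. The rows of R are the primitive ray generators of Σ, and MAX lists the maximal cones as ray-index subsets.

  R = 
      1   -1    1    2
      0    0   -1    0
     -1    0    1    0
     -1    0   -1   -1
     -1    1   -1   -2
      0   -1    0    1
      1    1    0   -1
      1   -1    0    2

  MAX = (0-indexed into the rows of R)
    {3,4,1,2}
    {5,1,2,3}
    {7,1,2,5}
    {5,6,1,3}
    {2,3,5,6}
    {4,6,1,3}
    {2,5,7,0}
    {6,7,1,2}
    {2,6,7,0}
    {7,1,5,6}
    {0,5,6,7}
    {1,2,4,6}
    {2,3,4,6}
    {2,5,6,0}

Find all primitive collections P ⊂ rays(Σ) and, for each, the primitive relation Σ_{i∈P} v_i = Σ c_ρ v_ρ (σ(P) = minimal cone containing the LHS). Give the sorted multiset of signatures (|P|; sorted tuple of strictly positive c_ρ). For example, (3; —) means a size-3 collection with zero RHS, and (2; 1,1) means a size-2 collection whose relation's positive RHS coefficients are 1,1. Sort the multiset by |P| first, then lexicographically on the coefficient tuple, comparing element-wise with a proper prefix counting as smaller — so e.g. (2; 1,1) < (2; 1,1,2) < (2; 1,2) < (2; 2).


Primitive collections (9):

  {0,4}:  v_{0} + v_{4} = 0  →  sig = (2; —)
  {0,1}:  v_{0} + v_{1} = v_{7}  →  sig = (2; 1)
  {0,3}:  v_{0} + v_{3} = v_{5}  →  sig = (2; 1)
  {4,5}:  v_{4} + v_{5} = v_{3}  →  sig = (2; 1)
  {4,7}:  v_{4} + v_{7} = v_{1}  →  sig = (2; 1)
  {3,7}:  v_{3} + v_{7} = v_{1} + v_{5}  →  sig = (2; 1,1)
  {1,2,5,6}:  v_{1} + v_{2} + v_{5} + v_{6} = 0  →  sig = (4; —)
  {1,2,3,6}:  v_{1} + v_{2} + v_{3} + v_{6} = v_{4}  →  sig = (4; 1)
  {2,5,6,7}:  v_{2} + v_{5} + v_{6} + v_{7} = v_{0}  →  sig = (4; 1)

Signatures (|P|; sorted positive RHS coefficients), sorted:
    (2; —)
    (2; 1)
    (2; 1)
    (2; 1)
    (2; 1)
    (2; 1,1)
    (4; —)
    (4; 1)
    (4; 1)


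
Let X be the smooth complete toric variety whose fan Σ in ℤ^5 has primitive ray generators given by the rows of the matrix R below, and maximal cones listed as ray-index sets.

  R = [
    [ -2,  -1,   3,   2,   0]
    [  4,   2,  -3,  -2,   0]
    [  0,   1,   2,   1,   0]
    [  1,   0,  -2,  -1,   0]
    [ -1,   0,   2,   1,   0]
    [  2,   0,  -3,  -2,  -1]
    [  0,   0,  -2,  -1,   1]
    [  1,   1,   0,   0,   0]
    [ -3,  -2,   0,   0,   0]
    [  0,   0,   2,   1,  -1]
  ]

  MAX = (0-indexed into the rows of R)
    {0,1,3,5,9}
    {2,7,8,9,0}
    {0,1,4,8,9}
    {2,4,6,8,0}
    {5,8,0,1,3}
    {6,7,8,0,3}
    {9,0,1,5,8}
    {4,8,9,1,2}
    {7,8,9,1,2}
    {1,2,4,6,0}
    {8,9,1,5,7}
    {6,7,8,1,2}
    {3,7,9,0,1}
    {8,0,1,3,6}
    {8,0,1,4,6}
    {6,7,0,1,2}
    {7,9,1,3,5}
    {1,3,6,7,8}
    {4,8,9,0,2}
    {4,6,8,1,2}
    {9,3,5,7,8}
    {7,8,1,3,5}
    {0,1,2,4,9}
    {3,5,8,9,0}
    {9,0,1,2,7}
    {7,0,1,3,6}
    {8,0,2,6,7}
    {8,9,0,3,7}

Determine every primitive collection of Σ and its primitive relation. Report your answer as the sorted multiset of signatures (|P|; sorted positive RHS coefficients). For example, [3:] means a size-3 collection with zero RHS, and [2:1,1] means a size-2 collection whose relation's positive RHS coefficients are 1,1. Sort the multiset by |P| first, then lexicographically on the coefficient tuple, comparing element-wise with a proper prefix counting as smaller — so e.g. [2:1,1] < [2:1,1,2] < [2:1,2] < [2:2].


11 minimal non-faces of Δ(Σ) (on 10 rays):

  P={3,4}:  v_{3} + v_{4} = 0  ⇒ sig = [2:]
  P={6,9}:  v_{6} + v_{9} = 0  ⇒ sig = [2:]
  P={2,3}:  v_{2} + v_{3} = v_{7}  ⇒ sig = [2:1]
  P={4,7}:  v_{4} + v_{7} = v_{2}  ⇒ sig = [2:1]
  P={4,5}:  v_{4} + v_{5} = v_{1} + v_{8} + v_{9}  ⇒ sig = [2:1,1,1]
  P={5,6}:  v_{5} + v_{6} = v_{1} + v_{3} + v_{8}  ⇒ sig = [2:1,1,1]
  P={2,5}:  v_{2} + v_{5} = v_{1} + v_{7} + v_{8} + v_{9}  ⇒ sig = [2:1,1,1,1]
  P={0,5,7}:  v_{0} + v_{5} + v_{7} = v_{3} + v_{9}  ⇒ sig = [3:1,1]
  P={0,1,7,8}:  v_{0} + v_{1} + v_{7} + v_{8} = 0  ⇒ sig = [4:]
  P={0,1,2,8}:  v_{0} + v_{1} + v_{2} + v_{8} = v_{4}  ⇒ sig = [4:1]
  P={1,3,8,9}:  v_{1} + v_{3} + v_{8} + v_{9} = v_{5}  ⇒ sig = [4:1]

so the primitive-relation signature multiset is
    |P|=2: 7 collections, coeffs (), (), (1), (1), (1,1,1), (1,1,1), (1,1,1,1)
    |P|=3: 1 collection, coeffs (1,1)
    |P|=4: 3 collections, coeffs (), (1), (1)


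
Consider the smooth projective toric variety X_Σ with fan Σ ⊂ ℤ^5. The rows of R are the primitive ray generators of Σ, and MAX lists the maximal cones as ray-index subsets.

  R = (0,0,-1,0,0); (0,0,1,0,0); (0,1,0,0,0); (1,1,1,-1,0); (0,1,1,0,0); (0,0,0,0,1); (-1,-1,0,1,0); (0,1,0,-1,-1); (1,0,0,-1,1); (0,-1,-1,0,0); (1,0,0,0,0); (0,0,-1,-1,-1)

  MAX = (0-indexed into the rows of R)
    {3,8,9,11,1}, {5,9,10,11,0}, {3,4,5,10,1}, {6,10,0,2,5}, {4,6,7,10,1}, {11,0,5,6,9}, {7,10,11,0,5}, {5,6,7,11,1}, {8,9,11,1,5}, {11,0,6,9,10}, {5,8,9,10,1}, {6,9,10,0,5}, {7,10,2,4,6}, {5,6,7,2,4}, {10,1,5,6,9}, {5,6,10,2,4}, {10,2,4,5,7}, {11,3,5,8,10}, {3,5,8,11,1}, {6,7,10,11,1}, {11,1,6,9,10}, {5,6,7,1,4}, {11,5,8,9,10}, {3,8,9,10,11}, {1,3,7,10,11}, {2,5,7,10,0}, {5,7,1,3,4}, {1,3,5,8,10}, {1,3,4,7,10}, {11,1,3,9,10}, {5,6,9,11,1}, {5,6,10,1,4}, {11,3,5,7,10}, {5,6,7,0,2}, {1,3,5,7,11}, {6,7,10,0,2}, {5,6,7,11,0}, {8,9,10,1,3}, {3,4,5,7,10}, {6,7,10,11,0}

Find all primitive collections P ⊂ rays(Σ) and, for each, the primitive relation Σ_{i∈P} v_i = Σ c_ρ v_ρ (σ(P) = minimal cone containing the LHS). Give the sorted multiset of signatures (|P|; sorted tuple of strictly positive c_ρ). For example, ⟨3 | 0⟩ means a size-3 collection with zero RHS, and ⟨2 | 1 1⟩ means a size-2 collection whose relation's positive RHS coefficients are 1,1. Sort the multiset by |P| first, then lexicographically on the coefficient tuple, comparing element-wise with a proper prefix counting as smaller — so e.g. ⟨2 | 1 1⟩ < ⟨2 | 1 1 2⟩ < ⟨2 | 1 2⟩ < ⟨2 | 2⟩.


The 22 primitive collections of Σ (r=12, n=5):

  • {0,1}:  v_{0} + v_{1} = 0  ⇒ sig = ⟨2 | 0⟩
  • {4,9}:  v_{4} + v_{9} = 0  ⇒ sig = ⟨2 | 0⟩
  • {0,4}:  v_{0} + v_{4} = v_{2}  ⇒ sig = ⟨2 | 1⟩
  • {1,2}:  v_{1} + v_{2} = v_{4}  ⇒ sig = ⟨2 | 1⟩
  • {2,9}:  v_{2} + v_{9} = v_{0}  ⇒ sig = ⟨2 | 1⟩
  • {3,6}:  v_{3} + v_{6} = v_{1}  ⇒ sig = ⟨2 | 1⟩
  • {4,11}:  v_{4} + v_{11} = v_{7}  ⇒ sig = ⟨2 | 1⟩
  • {7,9}:  v_{7} + v_{9} = v_{11}  ⇒ sig = ⟨2 | 1⟩
  • {2,11}:  v_{2} + v_{11} = v_{0} + v_{7}  ⇒ sig = ⟨2 | 1 1⟩
  • {4,8}:  v_{4} + v_{8} = v_{3} + v_{5}  ⇒ sig = ⟨2 | 1 1⟩
  • {0,3}:  v_{0} + v_{3} = v_{5} + v_{7} + v_{10}  ⇒ sig = ⟨2 | 1 1 1⟩
  • {6,8}:  v_{6} + v_{8} = v_{1} + v_{5} + v_{9}  ⇒ sig = ⟨2 | 1 1 1⟩
  • {7,8}:  v_{7} + v_{8} = v_{3} + v_{5} + v_{11}  ⇒ sig = ⟨2 | 1 1 1⟩
  • {2,3}:  v_{2} + v_{3} = v_{4} + v_{5} + v_{7} + v_{10}  ⇒ sig = ⟨2 | 1 1 1 1⟩
  • {0,8}:  v_{0} + v_{8} = 2·v_{5} + v_{10} + v_{11}  ⇒ sig = ⟨2 | 1 1 2⟩
  • {2,8}:  v_{2} + v_{8} = 2·v_{5} + v_{7} + v_{10}  ⇒ sig = ⟨2 | 1 1 2⟩
  • {3,5,9}:  v_{3} + v_{5} + v_{9} = v_{8}  ⇒ sig = ⟨3 | 1⟩
  • {5,6,7,10}:  v_{5} + v_{6} + v_{7} + v_{10} = 0  ⇒ sig = ⟨4 | 0⟩
  • {1,5,7,10}:  v_{1} + v_{5} + v_{7} + v_{10} = v_{3}  ⇒ sig = ⟨4 | 1⟩
  • {5,6,10,11}:  v_{5} + v_{6} + v_{10} + v_{11} = v_{9}  ⇒ sig = ⟨4 | 1⟩
  • {1,5,10,11}:  v_{1} + v_{5} + v_{10} + v_{11} = v_{3} + v_{9}  ⇒ sig = ⟨4 | 1 1⟩
  • {1,8,10,11}:  v_{1} + v_{8} + v_{10} + v_{11} = 2·v_{3} + 2·v_{9}  ⇒ sig = ⟨4 | 2 2⟩

Hence PRS(X_Σ) =
{ ⟨2 | 0⟩ ×2,  ⟨2 | 1⟩ ×6,  ⟨2 | 1 1⟩ ×2,  ⟨2 | 1 1 1⟩ ×3,  ⟨2 | 1 1 1 1⟩,  ⟨2 | 1 1 2⟩ ×2,  ⟨3 | 1⟩,  ⟨4 | 0⟩,  ⟨4 | 1⟩ ×2,  ⟨4 | 1 1⟩,  ⟨4 | 2 2⟩ }


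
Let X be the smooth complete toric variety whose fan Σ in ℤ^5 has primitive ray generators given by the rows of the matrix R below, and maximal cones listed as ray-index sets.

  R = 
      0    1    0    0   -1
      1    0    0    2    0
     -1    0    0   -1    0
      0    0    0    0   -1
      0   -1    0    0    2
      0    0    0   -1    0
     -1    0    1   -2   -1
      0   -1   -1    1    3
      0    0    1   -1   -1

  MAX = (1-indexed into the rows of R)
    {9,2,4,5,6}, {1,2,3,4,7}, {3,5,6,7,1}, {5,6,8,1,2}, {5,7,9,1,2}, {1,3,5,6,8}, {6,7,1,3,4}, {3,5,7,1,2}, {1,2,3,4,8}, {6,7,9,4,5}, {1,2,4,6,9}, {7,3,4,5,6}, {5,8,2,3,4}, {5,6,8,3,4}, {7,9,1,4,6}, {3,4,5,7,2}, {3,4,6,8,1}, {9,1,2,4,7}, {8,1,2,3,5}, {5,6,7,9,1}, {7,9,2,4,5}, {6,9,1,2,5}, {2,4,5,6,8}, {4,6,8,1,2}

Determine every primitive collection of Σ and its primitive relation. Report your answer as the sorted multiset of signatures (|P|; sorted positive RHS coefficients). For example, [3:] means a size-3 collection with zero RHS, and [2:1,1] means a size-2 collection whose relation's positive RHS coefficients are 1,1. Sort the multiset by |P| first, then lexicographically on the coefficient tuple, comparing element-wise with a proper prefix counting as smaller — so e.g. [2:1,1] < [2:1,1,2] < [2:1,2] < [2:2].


6 collections generate NE(X_Σ); each relation:

  • {3,9}:  v_{3} + v_{9} = v_{7}  →  sig = [2:1]
  • {8,9}:  v_{8} + v_{9} = v_{5}  →  sig = [2:1]
  • {7,8}:  v_{7} + v_{8} = v_{3} + v_{5}  →  sig = [2:1,1]
  • {1,4,5}:  v_{1} + v_{4} + v_{5} = 0  →  sig = [3:]
  • {2,3,6}:  v_{2} + v_{3} + v_{6} = 0  →  sig = [3:]
  • {2,6,7}:  v_{2} + v_{6} + v_{7} = v_{9}  →  sig = [3:1]

Sorted signature multiset PRS(X):
    [2:1]
    [2:1]
    [2:1,1]
    [3:]
    [3:]
    [3:1]


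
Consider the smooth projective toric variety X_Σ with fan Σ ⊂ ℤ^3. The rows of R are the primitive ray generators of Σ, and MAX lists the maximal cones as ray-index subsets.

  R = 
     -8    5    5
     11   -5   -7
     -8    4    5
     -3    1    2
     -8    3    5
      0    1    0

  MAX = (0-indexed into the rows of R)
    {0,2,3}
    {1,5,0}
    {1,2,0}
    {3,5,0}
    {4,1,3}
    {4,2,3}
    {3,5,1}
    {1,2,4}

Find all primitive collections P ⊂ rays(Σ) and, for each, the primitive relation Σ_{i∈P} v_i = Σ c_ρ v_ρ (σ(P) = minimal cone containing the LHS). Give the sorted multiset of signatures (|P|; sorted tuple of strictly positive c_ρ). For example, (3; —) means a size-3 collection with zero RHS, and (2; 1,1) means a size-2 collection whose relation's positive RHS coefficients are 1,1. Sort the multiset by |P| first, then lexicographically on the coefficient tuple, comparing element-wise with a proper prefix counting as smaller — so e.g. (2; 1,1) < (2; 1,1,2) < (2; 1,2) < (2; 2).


Minimal non-faces — 5 found among 6 rays, 8 max cones:

  {2,5}:  v_{2} + v_{5} = v_{0}  ⟹  sig = (2; 1)
  {4,5}:  v_{4} + v_{5} = v_{2}  ⟹  sig = (2; 1)
  {0,4}:  v_{0} + v_{4} = 2·v_{2}  ⟹  sig = (2; 2)
  {1,2,3}:  v_{1} + v_{2} + v_{3} = 0  ⟹  sig = (3; —)
  {0,1,3}:  v_{0} + v_{1} + v_{3} = v_{5}  ⟹  sig = (3; 1)

so the primitive-relation signature multiset is
    |P|=2: 3 collections, coeffs (1), (1), (2)
    |P|=3: 2 collections, coeffs (), (1)


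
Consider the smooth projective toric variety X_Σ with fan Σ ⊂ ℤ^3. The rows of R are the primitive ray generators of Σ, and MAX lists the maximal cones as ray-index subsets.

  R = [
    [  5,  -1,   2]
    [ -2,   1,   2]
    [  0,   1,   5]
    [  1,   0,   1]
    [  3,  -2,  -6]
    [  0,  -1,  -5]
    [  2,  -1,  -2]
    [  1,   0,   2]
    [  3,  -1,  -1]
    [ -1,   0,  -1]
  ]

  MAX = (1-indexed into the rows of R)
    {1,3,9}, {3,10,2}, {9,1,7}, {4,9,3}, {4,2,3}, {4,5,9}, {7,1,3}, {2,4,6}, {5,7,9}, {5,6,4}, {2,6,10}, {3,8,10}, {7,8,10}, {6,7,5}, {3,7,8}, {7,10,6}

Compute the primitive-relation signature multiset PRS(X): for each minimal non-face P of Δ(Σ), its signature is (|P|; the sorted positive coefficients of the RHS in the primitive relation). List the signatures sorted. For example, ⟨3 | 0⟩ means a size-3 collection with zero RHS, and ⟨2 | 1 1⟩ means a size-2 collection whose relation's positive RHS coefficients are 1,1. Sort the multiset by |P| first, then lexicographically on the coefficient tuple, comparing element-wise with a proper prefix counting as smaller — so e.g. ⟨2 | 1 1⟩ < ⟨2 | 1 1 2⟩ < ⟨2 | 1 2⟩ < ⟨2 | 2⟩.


23 minimal non-faces of Δ(Σ) (on 10 rays):

  P = {2,7}:  v_{2} + v_{7} = 0  ⟹  sig = ⟨2 | 0⟩
  P = {3,6}:  v_{3} + v_{6} = 0  ⟹  sig = ⟨2 | 0⟩
  P = {4,10}:  v_{4} + v_{10} = 0  ⟹  sig = ⟨2 | 0⟩
  P = {2,9}:  v_{2} + v_{9} = v_{4}  ⟹  sig = ⟨2 | 1⟩
  P = {3,5}:  v_{3} + v_{5} = v_{9}  ⟹  sig = ⟨2 | 1⟩
  P = {4,7}:  v_{4} + v_{7} = v_{9}  ⟹  sig = ⟨2 | 1⟩
  P = {6,9}:  v_{6} + v_{9} = v_{5}  ⟹  sig = ⟨2 | 1⟩
  P = {9,10}:  v_{9} + v_{10} = v_{7}  ⟹  sig = ⟨2 | 1⟩
  P = {1,2}:  v_{1} + v_{2} = v_{3} + v_{9}  ⟹  sig = ⟨2 | 1 1⟩
  P = {1,6}:  v_{1} + v_{6} = v_{7} + v_{9}  ⟹  sig = ⟨2 | 1 1⟩
  P = {2,5}:  v_{2} + v_{5} = v_{4} + v_{6}  ⟹  sig = ⟨2 | 1 1⟩
  P = {2,8}:  v_{2} + v_{8} = v_{3} + v_{10}  ⟹  sig = ⟨2 | 1 1⟩
  P = {4,8}:  v_{4} + v_{8} = v_{3} + v_{7}  ⟹  sig = ⟨2 | 1 1⟩
  P = {5,10}:  v_{5} + v_{10} = v_{6} + v_{7}  ⟹  sig = ⟨2 | 1 1⟩
  P = {6,8}:  v_{6} + v_{8} = v_{7} + v_{10}  ⟹  sig = ⟨2 | 1 1⟩
  P = {1,4}:  v_{1} + v_{4} = v_{3} + 2·v_{9}  ⟹  sig = ⟨2 | 1 2⟩
  P = {1,5}:  v_{1} + v_{5} = v_{7} + 2·v_{9}  ⟹  sig = ⟨2 | 1 2⟩
  P = {1,10}:  v_{1} + v_{10} = v_{3} + 2·v_{7}  ⟹  sig = ⟨2 | 1 2⟩
  P = {8,9}:  v_{8} + v_{9} = v_{3} + 2·v_{7}  ⟹  sig = ⟨2 | 1 2⟩
  P = {5,8}:  v_{5} + v_{8} = 2·v_{7}  ⟹  sig = ⟨2 | 2⟩
  P = {1,8}:  v_{1} + v_{8} = 2·v_{3} + 3·v_{7}  ⟹  sig = ⟨2 | 2 3⟩
  P = {3,7,9}:  v_{3} + v_{7} + v_{9} = v_{1}  ⟹  sig = ⟨3 | 1⟩
  P = {3,7,10}:  v_{3} + v_{7} + v_{10} = v_{8}  ⟹  sig = ⟨3 | 1⟩

Hence PRS(X_Σ) =
    ⟨2 | 0⟩
    ⟨2 | 0⟩
    ⟨2 | 0⟩
    ⟨2 | 1⟩
    ⟨2 | 1⟩
    ⟨2 | 1⟩
    ⟨2 | 1⟩
    ⟨2 | 1⟩
    ⟨2 | 1 1⟩
    ⟨2 | 1 1⟩
    ⟨2 | 1 1⟩
    ⟨2 | 1 1⟩
    ⟨2 | 1 1⟩
    ⟨2 | 1 1⟩
    ⟨2 | 1 1⟩
    ⟨2 | 1 2⟩
    ⟨2 | 1 2⟩
    ⟨2 | 1 2⟩
    ⟨2 | 1 2⟩
    ⟨2 | 2⟩
    ⟨2 | 2 3⟩
    ⟨3 | 1⟩
    ⟨3 | 1⟩


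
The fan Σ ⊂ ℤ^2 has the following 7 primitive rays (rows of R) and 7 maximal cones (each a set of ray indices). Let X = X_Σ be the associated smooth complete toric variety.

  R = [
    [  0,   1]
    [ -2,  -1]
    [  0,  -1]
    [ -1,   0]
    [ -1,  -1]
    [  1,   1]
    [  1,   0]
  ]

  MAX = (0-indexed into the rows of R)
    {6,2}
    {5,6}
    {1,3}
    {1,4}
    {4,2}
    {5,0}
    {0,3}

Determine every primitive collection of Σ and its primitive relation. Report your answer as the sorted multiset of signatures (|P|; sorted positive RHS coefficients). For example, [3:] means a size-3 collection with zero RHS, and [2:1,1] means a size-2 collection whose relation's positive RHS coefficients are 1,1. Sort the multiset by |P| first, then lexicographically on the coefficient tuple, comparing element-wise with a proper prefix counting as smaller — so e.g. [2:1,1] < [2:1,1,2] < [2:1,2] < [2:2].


Σ has 14 primitive collections:

  • {0,2}:  v_{0} + v_{2} = 0  →  sig = [2:]
  • {3,6}:  v_{3} + v_{6} = 0  →  sig = [2:]
  • {4,5}:  v_{4} + v_{5} = 0  →  sig = [2:]
  • {0,4}:  v_{0} + v_{4} = v_{3}  →  sig = [2:1]
  • {0,6}:  v_{0} + v_{6} = v_{5}  →  sig = [2:1]
  • {1,5}:  v_{1} + v_{5} = v_{3}  →  sig = [2:1]
  • {1,6}:  v_{1} + v_{6} = v_{4}  →  sig = [2:1]
  • {2,3}:  v_{2} + v_{3} = v_{4}  →  sig = [2:1]
  • {2,5}:  v_{2} + v_{5} = v_{6}  →  sig = [2:1]
  • {3,4}:  v_{3} + v_{4} = v_{1}  →  sig = [2:1]
  • {3,5}:  v_{3} + v_{5} = v_{0}  →  sig = [2:1]
  • {4,6}:  v_{4} + v_{6} = v_{2}  →  sig = [2:1]
  • {0,1}:  v_{0} + v_{1} = 2·v_{3}  →  sig = [2:2]
  • {1,2}:  v_{1} + v_{2} = 2·v_{4}  →  sig = [2:2]

so the primitive-relation signature multiset is
    [2:]
    [2:]
    [2:]
    [2:1]
    [2:1]
    [2:1]
    [2:1]
    [2:1]
    [2:1]
    [2:1]
    [2:1]
    [2:1]
    [2:2]
    [2:2]


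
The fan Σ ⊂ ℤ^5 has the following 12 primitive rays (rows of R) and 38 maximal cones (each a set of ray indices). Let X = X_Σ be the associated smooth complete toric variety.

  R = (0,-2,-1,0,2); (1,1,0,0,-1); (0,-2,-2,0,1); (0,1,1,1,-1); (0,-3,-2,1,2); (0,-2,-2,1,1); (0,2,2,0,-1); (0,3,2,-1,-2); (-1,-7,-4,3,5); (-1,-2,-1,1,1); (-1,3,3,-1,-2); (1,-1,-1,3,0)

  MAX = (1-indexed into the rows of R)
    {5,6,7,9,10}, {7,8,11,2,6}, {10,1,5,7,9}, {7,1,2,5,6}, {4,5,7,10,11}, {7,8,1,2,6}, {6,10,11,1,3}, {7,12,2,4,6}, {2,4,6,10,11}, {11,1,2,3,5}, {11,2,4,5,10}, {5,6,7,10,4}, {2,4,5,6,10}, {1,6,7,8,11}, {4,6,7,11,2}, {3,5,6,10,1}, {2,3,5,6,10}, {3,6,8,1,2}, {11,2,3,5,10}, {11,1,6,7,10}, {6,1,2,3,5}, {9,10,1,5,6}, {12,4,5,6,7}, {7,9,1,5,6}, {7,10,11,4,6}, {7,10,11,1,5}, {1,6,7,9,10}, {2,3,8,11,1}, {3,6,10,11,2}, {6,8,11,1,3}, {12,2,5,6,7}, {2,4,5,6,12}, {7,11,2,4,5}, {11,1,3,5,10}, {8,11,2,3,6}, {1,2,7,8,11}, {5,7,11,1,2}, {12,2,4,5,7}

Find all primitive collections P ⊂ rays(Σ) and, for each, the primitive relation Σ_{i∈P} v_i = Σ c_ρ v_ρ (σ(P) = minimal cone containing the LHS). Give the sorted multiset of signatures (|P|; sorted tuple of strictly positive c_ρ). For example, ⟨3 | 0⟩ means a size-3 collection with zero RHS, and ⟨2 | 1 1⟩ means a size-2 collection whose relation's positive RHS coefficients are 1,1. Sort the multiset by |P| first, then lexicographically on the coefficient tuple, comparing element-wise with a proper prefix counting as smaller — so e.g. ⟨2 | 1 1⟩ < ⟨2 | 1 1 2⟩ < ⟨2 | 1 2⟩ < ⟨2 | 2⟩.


23 collections generate NE(X_Σ); each relation:

  • {3,7}:  v_{3} + v_{7} = 0  ⇒ sig = ⟨2 | 0⟩
  • {5,8}:  v_{5} + v_{8} = 0  ⇒ sig = ⟨2 | 0⟩
  • {1,4}:  v_{1} + v_{4} = v_{5} + v_{7}  ⇒ sig = ⟨2 | 1 1⟩
  • {3,4}:  v_{3} + v_{4} = v_{2} + v_{10}  ⇒ sig = ⟨2 | 1 1⟩
  • {8,10}:  v_{8} + v_{10} = v_{6} + v_{11}  ⇒ sig = ⟨2 | 1 1⟩
  • {3,9}:  v_{3} + v_{9} = v_{1} + v_{5} + v_{6} + v_{10}  ⇒ sig = ⟨2 | 1 1 1 1⟩
  • {3,12}:  v_{3} + v_{12} = v_{2} + v_{4} + v_{5} + v_{6}  ⇒ sig = ⟨2 | 1 1 1 1⟩
  • {4,8}:  v_{4} + v_{8} = v_{2} + v_{6} + v_{7} + v_{11}  ⇒ sig = ⟨2 | 1 1 1 1⟩
  • {8,9}:  v_{8} + v_{9} = v_{1} + v_{6} + v_{7} + v_{10}  ⇒ sig = ⟨2 | 1 1 1 1⟩
  • {8,12}:  v_{8} + v_{12} = v_{2} + v_{4} + v_{6} + v_{7}  ⇒ sig = ⟨2 | 1 1 1 1⟩
  • {2,9}:  v_{2} + v_{9} = 2·v_{5} + v_{6} + v_{7}  ⇒ sig = ⟨2 | 1 1 2⟩
  • {9,11}:  v_{9} + v_{11} = v_{1} + v_{7} + 2·v_{10}  ⇒ sig = ⟨2 | 1 1 2⟩
  • {10,12}:  v_{10} + v_{12} = 2·v_{4} + v_{5} + v_{6}  ⇒ sig = ⟨2 | 1 1 2⟩
  • {1,12}:  v_{1} + v_{12} = v_{2} + 2·v_{5} + v_{6} + 2·v_{7}  ⇒ sig = ⟨2 | 1 1 2 2⟩
  • {4,9}:  v_{4} + v_{9} = 2·v_{5} + v_{6} + 2·v_{7} + v_{10}  ⇒ sig = ⟨2 | 1 1 2 2⟩
  • {9,12}:  v_{9} + v_{12} = v_{4} + 3·v_{5} + 2·v_{6} + 2·v_{7}  ⇒ sig = ⟨2 | 1 2 2 3⟩
  • {11,12}:  v_{11} + v_{12} = 2·v_{4}  ⇒ sig = ⟨2 | 2⟩
  • {1,2,10}:  v_{1} + v_{2} + v_{10} = v_{5}  ⇒ sig = ⟨3 | 1⟩
  • {2,7,10}:  v_{2} + v_{7} + v_{10} = v_{4}  ⇒ sig = ⟨3 | 1⟩
  • {5,6,11}:  v_{5} + v_{6} + v_{11} = v_{10}  ⇒ sig = ⟨3 | 1⟩
  • {1,2,6,11}:  v_{1} + v_{2} + v_{6} + v_{11} = 0  ⇒ sig = ⟨4 | 0⟩
  • {1,5,6,7,10}:  v_{1} + v_{5} + v_{6} + v_{7} + v_{10} = v_{9}  ⇒ sig = ⟨5 | 1⟩
  • {2,4,5,6,7}:  v_{2} + v_{4} + v_{5} + v_{6} + v_{7} = v_{12}  ⇒ sig = ⟨5 | 1⟩

Hence PRS(X_Σ) =
    ⟨2 | 0⟩
    ⟨2 | 0⟩
    ⟨2 | 1 1⟩
    ⟨2 | 1 1⟩
    ⟨2 | 1 1⟩
    ⟨2 | 1 1 1 1⟩
    ⟨2 | 1 1 1 1⟩
    ⟨2 | 1 1 1 1⟩
    ⟨2 | 1 1 1 1⟩
    ⟨2 | 1 1 1 1⟩
    ⟨2 | 1 1 2⟩
    ⟨2 | 1 1 2⟩
    ⟨2 | 1 1 2⟩
    ⟨2 | 1 1 2 2⟩
    ⟨2 | 1 1 2 2⟩
    ⟨2 | 1 2 2 3⟩
    ⟨2 | 2⟩
    ⟨3 | 1⟩
    ⟨3 | 1⟩
    ⟨3 | 1⟩
    ⟨4 | 0⟩
    ⟨5 | 1⟩
    ⟨5 | 1⟩


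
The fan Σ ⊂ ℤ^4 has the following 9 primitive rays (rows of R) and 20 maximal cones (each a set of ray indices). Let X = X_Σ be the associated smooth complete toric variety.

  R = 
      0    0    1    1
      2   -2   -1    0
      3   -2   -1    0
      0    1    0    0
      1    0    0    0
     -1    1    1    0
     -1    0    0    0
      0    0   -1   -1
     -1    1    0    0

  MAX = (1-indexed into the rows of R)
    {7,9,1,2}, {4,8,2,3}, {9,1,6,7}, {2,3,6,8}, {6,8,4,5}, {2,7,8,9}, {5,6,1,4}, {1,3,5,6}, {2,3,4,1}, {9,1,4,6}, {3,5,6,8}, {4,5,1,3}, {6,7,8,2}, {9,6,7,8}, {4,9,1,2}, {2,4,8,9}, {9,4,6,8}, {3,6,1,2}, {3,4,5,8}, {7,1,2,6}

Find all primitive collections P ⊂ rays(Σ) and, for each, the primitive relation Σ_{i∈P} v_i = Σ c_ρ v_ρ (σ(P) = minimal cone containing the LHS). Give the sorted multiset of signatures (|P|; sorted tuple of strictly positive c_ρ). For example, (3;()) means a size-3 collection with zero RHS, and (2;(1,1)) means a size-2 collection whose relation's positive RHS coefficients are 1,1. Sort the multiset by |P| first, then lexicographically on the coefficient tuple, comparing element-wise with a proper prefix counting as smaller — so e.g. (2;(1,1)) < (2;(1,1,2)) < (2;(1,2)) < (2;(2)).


Primitive collections (10):

  P={1,8}:  v_{1} + v_{8} = 0  ⇒ sig = (2;())
  P={5,7}:  v_{5} + v_{7} = 0  ⇒ sig = (2;())
  P={2,5}:  v_{2} + v_{5} = v_{3}  ⇒ sig = (2;(1))
  P={3,7}:  v_{3} + v_{7} = v_{2}  ⇒ sig = (2;(1))
  P={4,7}:  v_{4} + v_{7} = v_{9}  ⇒ sig = (2;(1))
  P={5,9}:  v_{5} + v_{9} = v_{4}  ⇒ sig = (2;(1))
  P={3,9}:  v_{3} + v_{9} = v_{2} + v_{4}  ⇒ sig = (2;(1,1))
  P={2,6,9}:  v_{2} + v_{6} + v_{9} = 0  ⇒ sig = (3;())
  P={2,4,6}:  v_{2} + v_{4} + v_{6} = v_{5}  ⇒ sig = (3;(1))
  P={3,4,6}:  v_{3} + v_{4} + v_{6} = 2·v_{5}  ⇒ sig = (3;(2))

Sorted signature multiset PRS(X):
[(2;()), (2;()), (2;(1)), (2;(1)), (2;(1)), (2;(1)), (2;(1,1)), (3;()), (3;(1)), (3;(2))]


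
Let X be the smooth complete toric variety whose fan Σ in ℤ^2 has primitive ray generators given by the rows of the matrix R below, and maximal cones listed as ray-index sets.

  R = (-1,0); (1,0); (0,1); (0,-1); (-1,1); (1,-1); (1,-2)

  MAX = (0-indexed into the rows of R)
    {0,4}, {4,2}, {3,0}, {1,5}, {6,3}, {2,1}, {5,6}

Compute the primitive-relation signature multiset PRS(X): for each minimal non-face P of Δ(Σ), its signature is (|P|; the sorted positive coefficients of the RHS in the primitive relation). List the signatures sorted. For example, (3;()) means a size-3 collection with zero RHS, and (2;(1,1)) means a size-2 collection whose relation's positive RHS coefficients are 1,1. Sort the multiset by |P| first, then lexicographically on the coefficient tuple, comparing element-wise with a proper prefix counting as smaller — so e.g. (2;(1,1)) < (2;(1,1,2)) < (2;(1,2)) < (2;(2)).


|primitive collections| = 14. Relations:

  {0,1}:  v_{0} + v_{1} = 0  so sig = (2;())
  {2,3}:  v_{2} + v_{3} = 0  so sig = (2;())
  {4,5}:  v_{4} + v_{5} = 0  so sig = (2;())
  {0,2}:  v_{0} + v_{2} = v_{4}  so sig = (2;(1))
  {0,5}:  v_{0} + v_{5} = v_{3}  so sig = (2;(1))
  {1,3}:  v_{1} + v_{3} = v_{5}  so sig = (2;(1))
  {1,4}:  v_{1} + v_{4} = v_{2}  so sig = (2;(1))
  {2,5}:  v_{2} + v_{5} = v_{1}  so sig = (2;(1))
  {2,6}:  v_{2} + v_{6} = v_{5}  so sig = (2;(1))
  {3,4}:  v_{3} + v_{4} = v_{0}  so sig = (2;(1))
  {3,5}:  v_{3} + v_{5} = v_{6}  so sig = (2;(1))
  {4,6}:  v_{4} + v_{6} = v_{3}  so sig = (2;(1))
  {0,6}:  v_{0} + v_{6} = 2·v_{3}  so sig = (2;(2))
  {1,6}:  v_{1} + v_{6} = 2·v_{5}  so sig = (2;(2))

Sorted signature multiset PRS(X):
    (2;())
    (2;())
    (2;())
    (2;(1))
    (2;(1))
    (2;(1))
    (2;(1))
    (2;(1))
    (2;(1))
    (2;(1))
    (2;(1))
    (2;(1))
    (2;(2))
    (2;(2))


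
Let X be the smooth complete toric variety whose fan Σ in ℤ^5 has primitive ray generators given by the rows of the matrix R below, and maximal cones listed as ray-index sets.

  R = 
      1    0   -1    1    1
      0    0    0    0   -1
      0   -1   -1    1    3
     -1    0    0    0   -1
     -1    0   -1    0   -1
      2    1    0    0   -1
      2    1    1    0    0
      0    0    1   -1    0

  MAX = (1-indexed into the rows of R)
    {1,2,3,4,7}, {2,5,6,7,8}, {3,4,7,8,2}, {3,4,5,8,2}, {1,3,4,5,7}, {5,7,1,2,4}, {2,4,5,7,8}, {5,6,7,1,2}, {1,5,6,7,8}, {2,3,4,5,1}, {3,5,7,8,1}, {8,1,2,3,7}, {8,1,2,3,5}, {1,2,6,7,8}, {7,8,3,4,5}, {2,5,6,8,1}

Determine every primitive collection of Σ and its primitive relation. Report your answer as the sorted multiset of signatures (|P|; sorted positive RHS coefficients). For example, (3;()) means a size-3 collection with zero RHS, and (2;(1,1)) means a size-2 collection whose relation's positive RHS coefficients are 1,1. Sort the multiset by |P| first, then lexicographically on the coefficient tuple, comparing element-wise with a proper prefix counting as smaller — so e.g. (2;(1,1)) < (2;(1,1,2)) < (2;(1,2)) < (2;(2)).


5 collections generate NE(X_Σ); each relation:

  • {4,6}:  v_{4} + v_{6} = v_{2} + v_{5} + v_{7} ; sig = (2;(1,1,1))
  • {3,6}:  v_{3} + v_{6} = 2·v_{1} + v_{8} ; sig = (2;(1,2))
  • {1,4,8}:  v_{1} + v_{4} + v_{8} = 0 ; sig = (3;())
  • {2,3,5,7}:  v_{2} + v_{3} + v_{5} + v_{7} = v_{1} ; sig = (4;(1))
  • {1,2,5,7,8}:  v_{1} + v_{2} + v_{5} + v_{7} + v_{8} = v_{6} ; sig = (5;(1))

Signatures (|P|; sorted positive RHS coefficients), sorted:
{ (2;(1,1,1)),  (2;(1,2)),  (3;()),  (4;(1)),  (5;(1)) }


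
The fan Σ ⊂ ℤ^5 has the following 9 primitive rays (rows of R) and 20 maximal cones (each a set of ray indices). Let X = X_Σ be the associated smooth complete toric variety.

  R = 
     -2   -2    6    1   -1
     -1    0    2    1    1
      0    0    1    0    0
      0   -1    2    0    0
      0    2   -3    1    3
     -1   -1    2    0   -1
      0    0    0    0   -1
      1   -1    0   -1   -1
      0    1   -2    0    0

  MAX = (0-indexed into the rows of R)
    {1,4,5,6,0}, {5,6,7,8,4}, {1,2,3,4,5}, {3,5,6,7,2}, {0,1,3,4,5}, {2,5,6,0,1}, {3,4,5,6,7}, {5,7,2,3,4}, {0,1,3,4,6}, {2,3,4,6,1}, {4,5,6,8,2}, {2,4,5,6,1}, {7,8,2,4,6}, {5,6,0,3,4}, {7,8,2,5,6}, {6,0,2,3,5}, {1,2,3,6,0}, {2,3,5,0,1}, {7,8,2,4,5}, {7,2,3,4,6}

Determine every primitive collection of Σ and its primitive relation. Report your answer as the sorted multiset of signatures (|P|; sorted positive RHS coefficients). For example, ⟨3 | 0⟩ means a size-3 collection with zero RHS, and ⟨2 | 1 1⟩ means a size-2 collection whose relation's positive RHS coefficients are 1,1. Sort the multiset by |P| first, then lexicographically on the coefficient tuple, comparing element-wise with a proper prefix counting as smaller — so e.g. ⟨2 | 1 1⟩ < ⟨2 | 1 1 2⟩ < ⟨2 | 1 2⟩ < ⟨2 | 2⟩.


Σ has 9 primitive collections:

  P = {3,8}:  v_{3} + v_{8} = 0  →  sig = ⟨2 | 0⟩
  P = {1,7}:  v_{1} + v_{7} = v_{3}  →  sig = ⟨2 | 1⟩
  P = {0,8}:  v_{0} + v_{8} = v_{1} + v_{5} + v_{6}  →  sig = ⟨2 | 1 1 1⟩
  P = {1,8}:  v_{1} + v_{8} = v_{2} + v_{4} + v_{5} + v_{6}  →  sig = ⟨2 | 1 1 1 1⟩
  P = {0,7}:  v_{0} + v_{7} = 2·v_{3} + v_{5} + v_{6}  →  sig = ⟨2 | 1 1 2⟩
  P = {0,2,4}:  v_{0} + v_{2} + v_{4} = 2·v_{1}  →  sig = ⟨3 | 2⟩
  P = {1,3,5,6}:  v_{1} + v_{3} + v_{5} + v_{6} = v_{0}  →  sig = ⟨4 | 1⟩
  P = {2,4,5,6,7}:  v_{2} + v_{4} + v_{5} + v_{6} + v_{7} = 0  →  sig = ⟨5 | 0⟩
  P = {2,3,4,5,6}:  v_{2} + v_{3} + v_{4} + v_{5} + v_{6} = v_{1}  →  sig = ⟨5 | 1⟩

Signatures (|P|; sorted positive RHS coefficients), sorted:
    ⟨2 | 0⟩
    ⟨2 | 1⟩
    ⟨2 | 1 1 1⟩
    ⟨2 | 1 1 1 1⟩
    ⟨2 | 1 1 2⟩
    ⟨3 | 2⟩
    ⟨4 | 1⟩
    ⟨5 | 0⟩
    ⟨5 | 1⟩


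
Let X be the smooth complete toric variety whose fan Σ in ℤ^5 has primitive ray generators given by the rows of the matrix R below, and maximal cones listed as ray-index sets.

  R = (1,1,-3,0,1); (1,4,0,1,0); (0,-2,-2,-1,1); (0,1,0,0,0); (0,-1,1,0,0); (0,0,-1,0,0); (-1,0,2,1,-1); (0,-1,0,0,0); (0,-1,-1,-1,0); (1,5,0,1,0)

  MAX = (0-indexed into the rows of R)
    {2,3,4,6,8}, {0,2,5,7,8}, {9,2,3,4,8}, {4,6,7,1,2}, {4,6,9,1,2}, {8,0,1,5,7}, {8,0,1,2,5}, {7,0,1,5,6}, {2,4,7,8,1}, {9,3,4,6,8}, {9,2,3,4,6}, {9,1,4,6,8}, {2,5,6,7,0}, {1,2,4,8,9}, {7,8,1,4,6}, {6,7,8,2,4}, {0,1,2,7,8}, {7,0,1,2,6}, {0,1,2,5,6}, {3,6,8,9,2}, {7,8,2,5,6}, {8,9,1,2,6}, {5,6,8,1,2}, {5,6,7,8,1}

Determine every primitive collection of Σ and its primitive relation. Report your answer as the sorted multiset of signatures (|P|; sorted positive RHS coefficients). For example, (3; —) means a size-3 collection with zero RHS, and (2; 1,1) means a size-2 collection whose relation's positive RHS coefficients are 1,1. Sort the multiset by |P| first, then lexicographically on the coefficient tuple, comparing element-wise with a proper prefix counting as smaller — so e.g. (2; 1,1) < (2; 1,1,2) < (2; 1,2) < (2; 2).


The 14 primitive collections of Σ (r=10, n=5):

  P = {3,7}:  v_{3} + v_{7} = 0  ⇒ sig = (2; —)
  P = {1,3}:  v_{1} + v_{3} = v_{9}  ⇒ sig = (2; 1)
  P = {4,5}:  v_{4} + v_{5} = v_{7}  ⇒ sig = (2; 1)
  P = {7,9}:  v_{7} + v_{9} = v_{1}  ⇒ sig = (2; 1)
  P = {0,3}:  v_{0} + v_{3} = v_{1} + v_{2} + v_{5}  ⇒ sig = (2; 1,1,1)
  P = {3,5}:  v_{3} + v_{5} = v_{1} + v_{2} + v_{6} + v_{8}  ⇒ sig = (2; 1,1,1,1)
  P = {5,9}:  v_{5} + v_{9} = 2·v_{1} + v_{2} + v_{6} + v_{8}  ⇒ sig = (2; 1,1,1,2)
  P = {0,4}:  v_{0} + v_{4} = v_{1} + v_{2} + 2·v_{7}  ⇒ sig = (2; 1,1,2)
  P = {0,9}:  v_{0} + v_{9} = 2·v_{1} + v_{2} + v_{5}  ⇒ sig = (2; 1,1,2)
  P = {0,6,8}:  v_{0} + v_{6} + v_{8} = 2·v_{5}  ⇒ sig = (3; 2)
  P = {1,2,5,7}:  v_{1} + v_{2} + v_{5} + v_{7} = v_{0}  ⇒ sig = (4; 1)
  P = {1,2,4,6,8}:  v_{1} + v_{2} + v_{4} + v_{6} + v_{8} = 0  ⇒ sig = (5; —)
  P = {1,2,6,7,8}:  v_{1} + v_{2} + v_{6} + v_{7} + v_{8} = v_{5}  ⇒ sig = (5; 1)
  P = {2,4,6,8,9}:  v_{2} + v_{4} + v_{6} + v_{8} + v_{9} = v_{3}  ⇒ sig = (5; 1)

Signatures (|P|; sorted positive RHS coefficients), sorted:
    |P|=2: 9 collections, coeffs (), (1), (1), (1), (1,1,1), (1,1,1,1), (1,1,1,2), (1,1,2), (1,1,2)
    |P|=3: 1 collection, coeffs (2)
    |P|=4: 1 collection, coeffs (1)
    |P|=5: 3 collections, coeffs (), (1), (1)


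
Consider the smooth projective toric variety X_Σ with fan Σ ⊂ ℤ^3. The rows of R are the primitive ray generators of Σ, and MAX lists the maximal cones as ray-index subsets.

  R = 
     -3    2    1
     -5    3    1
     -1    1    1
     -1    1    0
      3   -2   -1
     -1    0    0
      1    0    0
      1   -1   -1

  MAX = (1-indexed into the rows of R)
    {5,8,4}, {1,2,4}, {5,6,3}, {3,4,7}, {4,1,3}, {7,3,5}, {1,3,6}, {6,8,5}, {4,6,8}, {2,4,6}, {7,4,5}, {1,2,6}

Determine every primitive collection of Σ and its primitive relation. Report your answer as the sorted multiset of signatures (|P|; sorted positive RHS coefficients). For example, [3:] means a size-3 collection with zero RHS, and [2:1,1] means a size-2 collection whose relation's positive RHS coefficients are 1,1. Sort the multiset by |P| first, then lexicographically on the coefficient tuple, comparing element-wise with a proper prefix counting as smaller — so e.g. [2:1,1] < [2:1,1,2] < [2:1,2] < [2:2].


Primitive collections (14):

  P={1,5}:  v_{1} + v_{5} = 0 — sig = [2:]
  P={3,8}:  v_{3} + v_{8} = 0 — sig = [2:]
  P={6,7}:  v_{6} + v_{7} = 0 — sig = [2:]
  P={1,7}:  v_{1} + v_{7} = v_{3} + v_{4} — sig = [2:1,1]
  P={1,8}:  v_{1} + v_{8} = v_{4} + v_{6} — sig = [2:1,1]
  P={2,5}:  v_{2} + v_{5} = v_{4} + v_{6} — sig = [2:1,1]
  P={2,7}:  v_{2} + v_{7} = v_{1} + v_{4} — sig = [2:1,1]
  P={7,8}:  v_{7} + v_{8} = v_{4} + v_{5} — sig = [2:1,1]
  P={2,3}:  v_{2} + v_{3} = 2·v_{1} — sig = [2:2]
  P={2,8}:  v_{2} + v_{8} = 2·v_{4} + 2·v_{6} — sig = [2:2,2]
  P={1,4,6}:  v_{1} + v_{4} + v_{6} = v_{2} — sig = [3:1]
  P={3,4,5}:  v_{3} + v_{4} + v_{5} = v_{7} — sig = [3:1]
  P={3,4,6}:  v_{3} + v_{4} + v_{6} = v_{1} — sig = [3:1]
  P={4,5,6}:  v_{4} + v_{5} + v_{6} = v_{8} — sig = [3:1]

so the primitive-relation signature multiset is
    [2:]
    [2:]
    [2:]
    [2:1,1]
    [2:1,1]
    [2:1,1]
    [2:1,1]
    [2:1,1]
    [2:2]
    [2:2,2]
    [3:1]
    [3:1]
    [3:1]
    [3:1]


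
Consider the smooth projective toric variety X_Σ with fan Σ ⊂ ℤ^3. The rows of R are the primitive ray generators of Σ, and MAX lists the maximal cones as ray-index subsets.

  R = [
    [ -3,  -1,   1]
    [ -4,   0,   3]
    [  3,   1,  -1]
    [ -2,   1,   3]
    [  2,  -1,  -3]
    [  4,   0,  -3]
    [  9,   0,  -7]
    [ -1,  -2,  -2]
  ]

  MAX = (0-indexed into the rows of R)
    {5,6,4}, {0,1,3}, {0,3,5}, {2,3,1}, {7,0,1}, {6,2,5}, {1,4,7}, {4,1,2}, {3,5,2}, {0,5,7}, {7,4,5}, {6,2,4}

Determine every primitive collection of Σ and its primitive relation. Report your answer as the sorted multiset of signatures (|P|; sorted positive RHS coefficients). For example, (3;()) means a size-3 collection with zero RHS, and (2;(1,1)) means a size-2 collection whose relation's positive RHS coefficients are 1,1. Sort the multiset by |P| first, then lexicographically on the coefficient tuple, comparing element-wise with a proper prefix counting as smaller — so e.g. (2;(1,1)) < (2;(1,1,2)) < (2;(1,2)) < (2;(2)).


Σ has 11 primitive collections:

  P = {0,2}:  v_{0} + v_{2} = 0 ; sig = (2;())
  P = {1,5}:  v_{1} + v_{5} = 0 ; sig = (2;())
  P = {3,4}:  v_{3} + v_{4} = 0 ; sig = (2;())
  P = {0,4}:  v_{0} + v_{4} = v_{7} ; sig = (2;(1))
  P = {2,7}:  v_{2} + v_{7} = v_{4} ; sig = (2;(1))
  P = {3,7}:  v_{3} + v_{7} = v_{0} ; sig = (2;(1))
  P = {0,6}:  v_{0} + v_{6} = v_{4} + v_{5} ; sig = (2;(1,1))
  P = {1,6}:  v_{1} + v_{6} = v_{2} + v_{4} ; sig = (2;(1,1))
  P = {3,6}:  v_{3} + v_{6} = v_{2} + v_{5} ; sig = (2;(1,1))
  P = {6,7}:  v_{6} + v_{7} = 2·v_{4} + v_{5} ; sig = (2;(1,2))
  P = {2,4,5}:  v_{2} + v_{4} + v_{5} = v_{6} ; sig = (3;(1))

Signatures (|P|; sorted positive RHS coefficients), sorted:
{ (2;()) ×3,  (2;(1)) ×3,  (2;(1,1)) ×3,  (2;(1,2)),  (3;(1)) }


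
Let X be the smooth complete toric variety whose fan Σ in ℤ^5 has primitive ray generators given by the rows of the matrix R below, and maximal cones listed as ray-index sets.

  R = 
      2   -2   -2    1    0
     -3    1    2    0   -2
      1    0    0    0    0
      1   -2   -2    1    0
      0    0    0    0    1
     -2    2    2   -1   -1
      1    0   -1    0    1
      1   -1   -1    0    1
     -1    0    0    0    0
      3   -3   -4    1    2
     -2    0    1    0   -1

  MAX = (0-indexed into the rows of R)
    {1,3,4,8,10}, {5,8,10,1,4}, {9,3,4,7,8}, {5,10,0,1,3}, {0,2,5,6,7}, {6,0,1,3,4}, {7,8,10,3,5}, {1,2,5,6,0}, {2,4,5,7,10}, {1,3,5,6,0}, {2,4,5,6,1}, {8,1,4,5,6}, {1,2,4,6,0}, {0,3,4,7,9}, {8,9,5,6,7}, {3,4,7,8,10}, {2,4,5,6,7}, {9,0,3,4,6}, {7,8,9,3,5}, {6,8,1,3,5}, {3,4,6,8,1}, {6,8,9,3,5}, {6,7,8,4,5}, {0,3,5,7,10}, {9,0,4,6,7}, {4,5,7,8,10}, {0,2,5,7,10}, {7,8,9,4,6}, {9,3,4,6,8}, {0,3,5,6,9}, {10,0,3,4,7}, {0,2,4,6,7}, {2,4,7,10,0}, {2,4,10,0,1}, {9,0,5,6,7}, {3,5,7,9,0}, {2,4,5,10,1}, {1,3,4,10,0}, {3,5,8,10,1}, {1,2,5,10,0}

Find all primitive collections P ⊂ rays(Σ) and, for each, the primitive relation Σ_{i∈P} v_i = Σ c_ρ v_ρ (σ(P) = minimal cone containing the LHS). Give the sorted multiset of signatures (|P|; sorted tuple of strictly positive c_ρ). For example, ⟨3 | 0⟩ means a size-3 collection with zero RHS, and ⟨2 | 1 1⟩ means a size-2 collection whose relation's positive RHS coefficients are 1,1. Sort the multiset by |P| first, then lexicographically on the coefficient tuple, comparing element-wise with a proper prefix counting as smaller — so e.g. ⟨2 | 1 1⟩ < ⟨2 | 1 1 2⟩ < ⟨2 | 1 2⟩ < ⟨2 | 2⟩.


Primitive collections (12):

  P={2,8}:  v_{2} + v_{8} = 0  ⟹  sig = ⟨2 | 0⟩
  P={0,8}:  v_{0} + v_{8} = v_{3}  ⟹  sig = ⟨2 | 1⟩
  P={1,7}:  v_{1} + v_{7} = v_{10}  ⟹  sig = ⟨2 | 1⟩
  P={2,3}:  v_{2} + v_{3} = v_{0}  ⟹  sig = ⟨2 | 1⟩
  P={6,10}:  v_{6} + v_{10} = v_{8}  ⟹  sig = ⟨2 | 1⟩
  P={1,9}:  v_{1} + v_{9} = v_{3} + v_{8}  ⟹  sig = ⟨2 | 1 1⟩
  P={2,9}:  v_{2} + v_{9} = v_{0} + v_{6} + v_{7}  ⟹  sig = ⟨2 | 1 1 1⟩
  P={9,10}:  v_{9} + v_{10} = v_{3} + v_{7} + v_{8}  ⟹  sig = ⟨2 | 1 1 1⟩
  P={0,4,5}:  v_{0} + v_{4} + v_{5} = 0  ⟹  sig = ⟨3 | 0⟩
  P={3,4,5}:  v_{3} + v_{4} + v_{5} = v_{8}  ⟹  sig = ⟨3 | 1⟩
  P={3,6,7}:  v_{3} + v_{6} + v_{7} = v_{9}  ⟹  sig = ⟨3 | 1⟩
  P={4,5,9}:  v_{4} + v_{5} + v_{9} = v_{6} + v_{7} + v_{8}  ⟹  sig = ⟨3 | 1 1 1⟩

Sorted signature multiset PRS(X):
    ⟨2 | 0⟩
    ⟨2 | 1⟩
    ⟨2 | 1⟩
    ⟨2 | 1⟩
    ⟨2 | 1⟩
    ⟨2 | 1 1⟩
    ⟨2 | 1 1 1⟩
    ⟨2 | 1 1 1⟩
    ⟨3 | 0⟩
    ⟨3 | 1⟩
    ⟨3 | 1⟩
    ⟨3 | 1 1 1⟩


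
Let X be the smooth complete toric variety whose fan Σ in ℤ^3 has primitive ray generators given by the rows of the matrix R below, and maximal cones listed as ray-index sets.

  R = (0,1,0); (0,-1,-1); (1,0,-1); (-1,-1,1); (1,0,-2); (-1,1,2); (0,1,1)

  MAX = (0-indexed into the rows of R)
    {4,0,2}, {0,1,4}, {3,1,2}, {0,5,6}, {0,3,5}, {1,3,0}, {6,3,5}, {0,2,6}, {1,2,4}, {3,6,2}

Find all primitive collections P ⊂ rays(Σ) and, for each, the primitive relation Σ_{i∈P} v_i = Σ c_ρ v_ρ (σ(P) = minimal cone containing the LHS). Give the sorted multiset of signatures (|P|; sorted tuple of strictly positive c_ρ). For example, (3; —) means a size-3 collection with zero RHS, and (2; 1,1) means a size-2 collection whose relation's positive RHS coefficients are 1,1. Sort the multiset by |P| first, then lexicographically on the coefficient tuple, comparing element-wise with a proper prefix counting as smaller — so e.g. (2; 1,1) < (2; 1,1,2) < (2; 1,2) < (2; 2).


9 collections generate NE(X_Σ); each relation:

  • {1,6}:  v_{1} + v_{6} = 0  →  sig = (2; —)
  • {2,5}:  v_{2} + v_{5} = v_{6}  →  sig = (2; 1)
  • {3,4}:  v_{3} + v_{4} = v_{1}  →  sig = (2; 1)
  • {4,5}:  v_{4} + v_{5} = v_{0}  →  sig = (2; 1)
  • {1,5}:  v_{1} + v_{5} = v_{0} + v_{3}  →  sig = (2; 1,1)
  • {4,6}:  v_{4} + v_{6} = v_{0} + v_{2}  →  sig = (2; 1,1)
  • {0,2,3}:  v_{0} + v_{2} + v_{3} = 0  →  sig = (3; —)
  • {0,1,2}:  v_{0} + v_{1} + v_{2} = v_{4}  →  sig = (3; 1)
  • {0,3,6}:  v_{0} + v_{3} + v_{6} = v_{5}  →  sig = (3; 1)

Sorted signature multiset PRS(X):
    (2; —)
    (2; 1)
    (2; 1)
    (2; 1)
    (2; 1,1)
    (2; 1,1)
    (3; —)
    (3; 1)
    (3; 1)


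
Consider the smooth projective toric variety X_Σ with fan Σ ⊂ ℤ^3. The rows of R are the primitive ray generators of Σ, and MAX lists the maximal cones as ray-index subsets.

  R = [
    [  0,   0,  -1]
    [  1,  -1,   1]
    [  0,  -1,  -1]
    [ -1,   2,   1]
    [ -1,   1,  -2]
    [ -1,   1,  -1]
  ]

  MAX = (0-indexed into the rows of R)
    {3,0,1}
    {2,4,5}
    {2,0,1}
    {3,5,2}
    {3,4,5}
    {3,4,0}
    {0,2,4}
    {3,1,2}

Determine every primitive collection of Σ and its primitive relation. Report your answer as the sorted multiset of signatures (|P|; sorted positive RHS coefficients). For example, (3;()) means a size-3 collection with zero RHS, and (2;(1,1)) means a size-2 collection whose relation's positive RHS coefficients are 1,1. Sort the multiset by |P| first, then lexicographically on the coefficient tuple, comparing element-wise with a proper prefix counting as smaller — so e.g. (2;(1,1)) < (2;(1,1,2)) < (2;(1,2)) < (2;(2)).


Δ(Σ) — 6 vertices, 5 min non-faces:

  P = {1,5}:  v_{1} + v_{5} = 0  so sig = (2;())
  P = {0,5}:  v_{0} + v_{5} = v_{4}  so sig = (2;(1))
  P = {1,4}:  v_{1} + v_{4} = v_{0}  so sig = (2;(1))
  P = {0,2,3}:  v_{0} + v_{2} + v_{3} = v_{5}  so sig = (3;(1))
  P = {2,3,4}:  v_{2} + v_{3} + v_{4} = 2·v_{5}  so sig = (3;(2))

Sorted signature multiset PRS(X):
    |P|=2: 3 collections, coeffs (), (1), (1)
    |P|=3: 2 collections, coeffs (1), (2)


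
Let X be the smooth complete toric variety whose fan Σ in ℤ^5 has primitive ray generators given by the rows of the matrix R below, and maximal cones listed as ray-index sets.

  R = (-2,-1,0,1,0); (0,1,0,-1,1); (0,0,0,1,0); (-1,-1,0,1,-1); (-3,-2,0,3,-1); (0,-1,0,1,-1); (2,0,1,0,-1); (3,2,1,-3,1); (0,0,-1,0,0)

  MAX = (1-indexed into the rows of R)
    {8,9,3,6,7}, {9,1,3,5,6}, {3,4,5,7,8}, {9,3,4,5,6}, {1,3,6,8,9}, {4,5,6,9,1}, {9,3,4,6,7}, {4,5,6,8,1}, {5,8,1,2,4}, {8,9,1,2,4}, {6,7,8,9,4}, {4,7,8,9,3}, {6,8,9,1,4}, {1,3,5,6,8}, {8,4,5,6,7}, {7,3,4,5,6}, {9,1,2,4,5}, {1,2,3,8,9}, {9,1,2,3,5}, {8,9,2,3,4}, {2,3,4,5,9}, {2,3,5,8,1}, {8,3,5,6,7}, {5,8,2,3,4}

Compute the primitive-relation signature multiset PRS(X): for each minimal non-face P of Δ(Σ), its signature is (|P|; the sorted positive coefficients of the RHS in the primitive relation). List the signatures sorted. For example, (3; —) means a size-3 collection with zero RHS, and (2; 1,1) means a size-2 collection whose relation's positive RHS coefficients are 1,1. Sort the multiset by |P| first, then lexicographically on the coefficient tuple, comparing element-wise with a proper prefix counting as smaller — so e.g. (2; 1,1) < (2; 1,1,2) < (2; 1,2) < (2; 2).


7 minimal non-faces of Δ(Σ) (on 9 rays):

  {2,6}:  v_{2} + v_{6} = 0  ⟹  sig = (2; —)
  {1,7}:  v_{1} + v_{7} = v_{5} + v_{6} + v_{8}  ⟹  sig = (2; 1,1,1)
  {2,7}:  v_{2} + v_{7} = v_{3} + v_{4} + v_{8}  ⟹  sig = (2; 1,1,1)
  {5,8,9}:  v_{5} + v_{8} + v_{9} = 0  ⟹  sig = (3; —)
  {1,3,4}:  v_{1} + v_{3} + v_{4} = v_{5}  ⟹  sig = (3; 1)
  {5,7,9}:  v_{5} + v_{7} + v_{9} = v_{3} + v_{4} + v_{6}  ⟹  sig = (3; 1,1,1)
  {3,4,6,8}:  v_{3} + v_{4} + v_{6} + v_{8} = v_{7}  ⟹  sig = (4; 1)

Signatures (|P|; sorted positive RHS coefficients), sorted:
    (2; —)
    (2; 1,1,1)
    (2; 1,1,1)
    (3; —)
    (3; 1)
    (3; 1,1,1)
    (4; 1)
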